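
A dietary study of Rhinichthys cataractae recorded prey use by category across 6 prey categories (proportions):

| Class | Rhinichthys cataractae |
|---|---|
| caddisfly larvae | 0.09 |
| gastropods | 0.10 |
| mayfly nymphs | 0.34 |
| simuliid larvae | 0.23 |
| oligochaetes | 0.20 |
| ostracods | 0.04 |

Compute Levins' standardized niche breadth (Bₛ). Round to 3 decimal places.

0.676

Σpᵢ² = 0.09² + 0.10² + 0.34² + 0.23² + 0.20² + 0.04² = 0.0081 + 0.0100 + 0.1156 + 0.0529 + 0.0400 + 0.0016 = 0.2282
B = 1 / 0.2282 = 4.38212
Bₛ = (B − 1)/(n − 1) = (4.38212 − 1)/(6 − 1) = 3.38212/5 = 0.67642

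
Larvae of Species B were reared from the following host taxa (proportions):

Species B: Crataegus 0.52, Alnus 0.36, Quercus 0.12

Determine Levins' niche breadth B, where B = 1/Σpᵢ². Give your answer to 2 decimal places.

2.41

Σpᵢ² = 0.52² + 0.36² + 0.12² = 0.2704 + 0.1296 + 0.0144 = 0.4144
B = 1 / 0.4144 = 2.4131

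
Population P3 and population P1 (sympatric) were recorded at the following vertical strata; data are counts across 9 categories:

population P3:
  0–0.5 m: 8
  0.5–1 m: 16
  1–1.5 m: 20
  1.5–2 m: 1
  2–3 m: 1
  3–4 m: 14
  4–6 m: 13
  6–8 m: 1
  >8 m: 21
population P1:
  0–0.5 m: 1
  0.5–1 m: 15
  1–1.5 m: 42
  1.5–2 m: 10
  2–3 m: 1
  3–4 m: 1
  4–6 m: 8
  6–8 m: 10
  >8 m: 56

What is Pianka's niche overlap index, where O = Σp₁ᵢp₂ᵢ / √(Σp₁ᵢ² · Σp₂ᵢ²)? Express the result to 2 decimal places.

0.84

Proportions for population P3 (n=95): 8/95=0.0842, 16/95=0.1684, 20/95=0.2105, 1/95=0.0105, 1/95=0.0105, 14/95=0.1474, 13/95=0.1368, 1/95=0.0105, 21/95=0.2211
Proportions for population P1 (n=144): 1/144=0.0069, 15/144=0.1042, 42/144=0.2917, 10/144=0.0694, 1/144=0.0069, 1/144=0.0069, 8/144=0.0556, 10/144=0.0694, 56/144=0.3889
Σ p₁ᵢp₂ᵢ = 0.000581 + 0.017547 + 0.061403 + 0.000729 + 0.000072 + 0.001017 + 0.007606 + 0.000729 + 0.085986 = 0.175670
Σp_1ᵢ² = 0.0842² + 0.1684² + 0.2105² + 0.0105² + 0.0105² + 0.1474² + 0.1368² + 0.0105² + 0.2211² = 0.007090 + 0.028359 + 0.044310 + 0.000110 + 0.000110 + 0.021727 + 0.018714 + 0.000110 + 0.048885 = 0.169415
Σp_2ᵢ² = 0.0069² + 0.1042² + 0.2917² + 0.0694² + 0.0069² + 0.0069² + 0.0556² + 0.0694² + 0.3889² = 0.000048 + 0.010858 + 0.085089 + 0.004816 + 0.000048 + 0.000048 + 0.003091 + 0.004816 + 0.151243 = 0.260057
O = 0.175670 / √(0.169415 × 0.260057) = 0.175670 / 0.2098989 = 0.8369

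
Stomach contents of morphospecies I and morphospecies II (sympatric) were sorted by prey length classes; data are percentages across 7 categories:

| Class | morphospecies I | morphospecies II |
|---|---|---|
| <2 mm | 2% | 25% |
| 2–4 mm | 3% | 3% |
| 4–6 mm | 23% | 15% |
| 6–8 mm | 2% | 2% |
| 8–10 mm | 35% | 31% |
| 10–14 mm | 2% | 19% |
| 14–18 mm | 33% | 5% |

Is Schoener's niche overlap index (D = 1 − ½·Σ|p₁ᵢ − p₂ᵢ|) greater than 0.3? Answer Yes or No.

Convert percentages to proportions (divide by 100).
Σ|p₁ᵢ − p₂ᵢ| = 0.23 + 0.00 + 0.08 + 0.00 + 0.04 + 0.17 + 0.28 = 0.80
D = 1 − ½ × 0.80 = 1 − 0.400 = 0.6000
D = 0.6000 > 0.3 → Yes.

Yes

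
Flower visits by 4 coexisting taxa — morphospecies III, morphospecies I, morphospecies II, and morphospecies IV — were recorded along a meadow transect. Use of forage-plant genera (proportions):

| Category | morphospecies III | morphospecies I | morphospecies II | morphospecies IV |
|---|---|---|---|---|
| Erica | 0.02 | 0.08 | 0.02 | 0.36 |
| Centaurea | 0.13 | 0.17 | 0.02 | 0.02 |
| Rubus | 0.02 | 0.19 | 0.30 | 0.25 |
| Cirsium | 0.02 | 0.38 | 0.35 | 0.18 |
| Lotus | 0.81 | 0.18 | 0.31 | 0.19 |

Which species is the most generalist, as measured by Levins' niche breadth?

morphospecies I

Σp_IIIᵢ² = 0.02² + 0.13² + 0.02² + 0.02² + 0.81² = 0.0004 + 0.0169 + 0.0004 + 0.0004 + 0.6561 = 0.6742
B_III = 1 / 0.6742 = 1.4832
Σp_Iᵢ² = 0.08² + 0.17² + 0.19² + 0.38² + 0.18² = 0.0064 + 0.0289 + 0.0361 + 0.1444 + 0.0324 = 0.2482
B_I = 1 / 0.2482 = 4.0290
Σp_IIᵢ² = 0.02² + 0.02² + 0.30² + 0.35² + 0.31² = 0.0004 + 0.0004 + 0.0900 + 0.1225 + 0.0961 = 0.3094
B_II = 1 / 0.3094 = 3.2321
Σp_IVᵢ² = 0.36² + 0.02² + 0.25² + 0.18² + 0.19² = 0.1296 + 0.0004 + 0.0625 + 0.0324 + 0.0361 = 0.2610
B_IV = 1 / 0.2610 = 3.8314
Highest B → broadest niche (most generalist): morphospecies I (B = 4.03).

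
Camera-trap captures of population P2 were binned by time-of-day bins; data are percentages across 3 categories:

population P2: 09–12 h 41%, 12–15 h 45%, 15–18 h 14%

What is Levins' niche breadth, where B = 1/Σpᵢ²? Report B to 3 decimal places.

2.563

Convert percentages to proportions (divide by 100).
Σpᵢ² = 0.41² + 0.45² + 0.14² = 0.1681 + 0.2025 + 0.0196 = 0.3902
B = 1 / 0.3902 = 2.56279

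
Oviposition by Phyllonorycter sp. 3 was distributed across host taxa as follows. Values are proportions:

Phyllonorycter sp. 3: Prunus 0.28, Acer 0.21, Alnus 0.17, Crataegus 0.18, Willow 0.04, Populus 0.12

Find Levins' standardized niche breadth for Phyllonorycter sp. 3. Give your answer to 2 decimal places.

0.80

Σpᵢ² = 0.28² + 0.21² + 0.17² + 0.18² + 0.04² + 0.12² = 0.0784 + 0.0441 + 0.0289 + 0.0324 + 0.0016 + 0.0144 = 0.1998
B = 1 / 0.1998 = 5.0050
Bₛ = (B − 1)/(n − 1) = (5.0050 − 1)/(6 − 1) = 4.0050/5 = 0.8010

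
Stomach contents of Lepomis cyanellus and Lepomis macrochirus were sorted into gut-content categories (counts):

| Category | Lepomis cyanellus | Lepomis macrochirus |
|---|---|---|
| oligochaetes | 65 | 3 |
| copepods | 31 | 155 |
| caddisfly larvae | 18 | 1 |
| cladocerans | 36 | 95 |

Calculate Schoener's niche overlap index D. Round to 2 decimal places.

0.46

Proportions for Lepomis cyanellus (n=150): 65/150=0.4333, 31/150=0.2067, 18/150=0.1200, 36/150=0.2400
Proportions for Lepomis macrochirus (n=254): 3/254=0.0118, 155/254=0.6102, 1/254=0.0039, 95/254=0.3740
Σ|p₁ᵢ − p₂ᵢ| = 0.4215 + 0.4035 + 0.1161 + 0.1340 = 1.0751
D = 1 − ½ × 1.0751 = 1 − 0.53755 = 0.46245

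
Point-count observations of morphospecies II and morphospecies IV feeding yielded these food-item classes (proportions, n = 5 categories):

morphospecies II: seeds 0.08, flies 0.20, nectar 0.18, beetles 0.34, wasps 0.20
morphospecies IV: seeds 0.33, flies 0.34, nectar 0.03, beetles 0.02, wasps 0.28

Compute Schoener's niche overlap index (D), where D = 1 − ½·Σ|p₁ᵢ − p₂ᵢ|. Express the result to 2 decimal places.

Σ|p₁ᵢ − p₂ᵢ| = 0.25 + 0.14 + 0.15 + 0.32 + 0.08 = 0.94
D = 1 − ½ × 0.94 = 1 − 0.470 = 0.5300

0.53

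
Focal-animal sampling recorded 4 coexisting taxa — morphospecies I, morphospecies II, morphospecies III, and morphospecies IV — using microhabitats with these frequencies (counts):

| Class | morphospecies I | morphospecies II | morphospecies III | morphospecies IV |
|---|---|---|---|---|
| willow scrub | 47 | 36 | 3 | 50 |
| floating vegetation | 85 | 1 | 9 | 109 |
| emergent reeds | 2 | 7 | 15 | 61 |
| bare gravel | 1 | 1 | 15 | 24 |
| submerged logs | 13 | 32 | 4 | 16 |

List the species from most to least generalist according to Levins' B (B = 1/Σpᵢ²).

Proportions for morphospecies I (n=148): 47/148=0.3176, 85/148=0.5743, 2/148=0.0135, 1/148=0.0068, 13/148=0.0878
Proportions for morphospecies II (n=77): 36/77=0.4675, 1/77=0.0130, 7/77=0.0909, 1/77=0.0130, 32/77=0.4156
Proportions for morphospecies III (n=46): 3/46=0.0652, 9/46=0.1957, 15/46=0.3261, 15/46=0.3261, 4/46=0.0870
Proportions for morphospecies IV (n=260): 50/260=0.1923, 109/260=0.4192, 61/260=0.2346, 24/260=0.0923, 16/260=0.0615
Σp_Iᵢ² = 0.3176² + 0.5743² + 0.0135² + 0.0068² + 0.0878² = 0.100870 + 0.329820 + 0.000182 + 0.000046 + 0.007709 = 0.438627
B_I = 1 / 0.438627 = 2.2798
Σp_IIᵢ² = 0.4675² + 0.0130² + 0.0909² + 0.0130² + 0.4156² = 0.218556 + 0.000169 + 0.008263 + 0.000169 + 0.172723 = 0.399880
B_II = 1 / 0.399880 = 2.5008
Σp_IIIᵢ² = 0.0652² + 0.1957² + 0.3261² + 0.3261² + 0.0870² = 0.004251 + 0.038298 + 0.106341 + 0.106341 + 0.007569 = 0.262800
B_III = 1 / 0.262800 = 3.8052
Σp_IVᵢ² = 0.1923² + 0.4192² + 0.2346² + 0.0923² + 0.0615² = 0.036979 + 0.175729 + 0.055037 + 0.008519 + 0.003782 = 0.280046
B_IV = 1 / 0.280046 = 3.5708
Ranking by B (broadest → narrowest): morphospecies III (3.81) > morphospecies IV (3.57) > morphospecies II (2.50) > morphospecies I (2.28)

morphospecies III > morphospecies IV > morphospecies II > morphospecies I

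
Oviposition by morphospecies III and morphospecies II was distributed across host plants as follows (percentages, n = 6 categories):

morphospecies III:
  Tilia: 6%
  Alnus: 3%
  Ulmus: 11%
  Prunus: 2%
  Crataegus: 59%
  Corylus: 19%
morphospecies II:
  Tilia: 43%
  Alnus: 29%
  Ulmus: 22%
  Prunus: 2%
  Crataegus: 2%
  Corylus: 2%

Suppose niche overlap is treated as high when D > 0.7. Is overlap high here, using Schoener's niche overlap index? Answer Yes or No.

No

Convert percentages to proportions (divide by 100).
Σ|p₁ᵢ − p₂ᵢ| = 0.37 + 0.26 + 0.11 + 0.00 + 0.57 + 0.17 = 1.48
D = 1 − ½ × 1.48 = 1 − 0.740 = 0.2600
D = 0.2600 < 0.7 → No.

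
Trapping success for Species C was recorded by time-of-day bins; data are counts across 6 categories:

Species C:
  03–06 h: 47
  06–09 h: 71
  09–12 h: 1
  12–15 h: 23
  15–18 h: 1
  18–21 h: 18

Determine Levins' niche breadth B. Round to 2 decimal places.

3.20

Proportions for Species C (n=161): 47/161=0.2919, 71/161=0.4410, 1/161=0.0062, 23/161=0.1429, 1/161=0.0062, 18/161=0.1118
Σpᵢ² = 0.2919² + 0.4410² + 0.0062² + 0.1429² + 0.0062² + 0.1118² = 0.085206 + 0.194481 + 0.000038 + 0.020420 + 0.000038 + 0.012499 = 0.312682
B = 1 / 0.312682 = 3.1981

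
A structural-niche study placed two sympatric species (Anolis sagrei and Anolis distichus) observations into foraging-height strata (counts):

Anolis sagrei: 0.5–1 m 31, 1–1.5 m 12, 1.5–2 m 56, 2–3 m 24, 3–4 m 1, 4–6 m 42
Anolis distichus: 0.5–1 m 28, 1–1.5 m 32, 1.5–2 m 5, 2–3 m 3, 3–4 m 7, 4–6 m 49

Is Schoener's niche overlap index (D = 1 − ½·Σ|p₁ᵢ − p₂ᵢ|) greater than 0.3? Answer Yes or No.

Proportions for Anolis sagrei (n=166): 31/166=0.1867, 12/166=0.0723, 56/166=0.3373, 24/166=0.1446, 1/166=0.0060, 42/166=0.2530
Proportions for Anolis distichus (n=124): 28/124=0.2258, 32/124=0.2581, 5/124=0.0403, 3/124=0.0242, 7/124=0.0565, 49/124=0.3952
Σ|p₁ᵢ − p₂ᵢ| = 0.0391 + 0.1858 + 0.2970 + 0.1204 + 0.0505 + 0.1422 = 0.8350
D = 1 − ½ × 0.8350 = 1 − 0.41750 = 0.58250
D = 0.58250 > 0.3 → Yes.

Yes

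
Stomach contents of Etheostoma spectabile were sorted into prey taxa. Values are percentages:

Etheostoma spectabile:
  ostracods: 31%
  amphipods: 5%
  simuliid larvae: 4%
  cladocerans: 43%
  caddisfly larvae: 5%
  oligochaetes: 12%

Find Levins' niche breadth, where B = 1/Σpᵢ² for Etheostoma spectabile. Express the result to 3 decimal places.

Convert percentages to proportions (divide by 100).
Σpᵢ² = 0.31² + 0.05² + 0.04² + 0.43² + 0.05² + 0.12² = 0.0961 + 0.0025 + 0.0016 + 0.1849 + 0.0025 + 0.0144 = 0.3020
B = 1 / 0.3020 = 3.31126

3.311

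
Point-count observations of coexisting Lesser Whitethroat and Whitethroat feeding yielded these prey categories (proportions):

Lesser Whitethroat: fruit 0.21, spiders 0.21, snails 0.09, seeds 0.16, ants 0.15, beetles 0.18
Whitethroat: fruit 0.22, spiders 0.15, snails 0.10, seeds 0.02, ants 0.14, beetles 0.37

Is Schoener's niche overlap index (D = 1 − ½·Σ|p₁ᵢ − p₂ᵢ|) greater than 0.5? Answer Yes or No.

Σ|p₁ᵢ − p₂ᵢ| = 0.01 + 0.06 + 0.01 + 0.14 + 0.01 + 0.19 = 0.42
D = 1 − ½ × 0.42 = 1 − 0.210 = 0.7900
D = 0.7900 > 0.5 → Yes.

Yes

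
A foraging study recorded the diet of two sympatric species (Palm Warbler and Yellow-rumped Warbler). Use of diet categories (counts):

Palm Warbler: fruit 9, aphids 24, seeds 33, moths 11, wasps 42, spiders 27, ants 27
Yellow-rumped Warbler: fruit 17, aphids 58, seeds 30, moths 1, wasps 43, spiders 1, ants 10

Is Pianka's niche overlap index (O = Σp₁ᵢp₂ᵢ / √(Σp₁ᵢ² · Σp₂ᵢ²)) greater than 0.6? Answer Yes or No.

Proportions for Palm Warbler (n=173): 9/173=0.0520, 24/173=0.1387, 33/173=0.1908, 11/173=0.0636, 42/173=0.2428, 27/173=0.1561, 27/173=0.1561
Proportions for Yellow-rumped Warbler (n=160): 17/160=0.1063, 58/160=0.3625, 30/160=0.1875, 1/160=0.0063, 43/160=0.2688, 1/160=0.0063, 10/160=0.0625
Σ p₁ᵢp₂ᵢ = 0.005528 + 0.050279 + 0.035775 + 0.000401 + 0.065265 + 0.000983 + 0.009756 = 0.167987
Σp_1ᵢ² = 0.0520² + 0.1387² + 0.1908² + 0.0636² + 0.2428² + 0.1561² + 0.1561² = 0.002704 + 0.019238 + 0.036405 + 0.004045 + 0.058952 + 0.024367 + 0.024367 = 0.170078
Σp_2ᵢ² = 0.1063² + 0.3625² + 0.1875² + 0.0063² + 0.2688² + 0.0063² + 0.0625² = 0.011300 + 0.131406 + 0.035156 + 0.000040 + 0.072253 + 0.000040 + 0.003906 = 0.254101
O = 0.167987 / √(0.170078 × 0.254101) = 0.167987 / 0.2078870 = 0.8081
O = 0.8081 > 0.6 → Yes.

Yes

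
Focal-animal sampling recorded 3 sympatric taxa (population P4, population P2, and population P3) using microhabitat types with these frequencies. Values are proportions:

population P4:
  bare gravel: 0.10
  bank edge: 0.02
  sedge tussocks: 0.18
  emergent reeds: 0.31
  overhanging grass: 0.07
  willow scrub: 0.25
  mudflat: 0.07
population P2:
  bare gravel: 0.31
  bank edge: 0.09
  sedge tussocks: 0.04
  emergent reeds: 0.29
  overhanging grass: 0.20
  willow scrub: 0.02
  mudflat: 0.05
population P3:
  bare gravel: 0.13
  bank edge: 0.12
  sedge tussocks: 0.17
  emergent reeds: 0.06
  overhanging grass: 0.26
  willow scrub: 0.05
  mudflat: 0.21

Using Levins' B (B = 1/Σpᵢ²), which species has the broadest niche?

population P3

Σp_P4ᵢ² = 0.10² + 0.02² + 0.18² + 0.31² + 0.07² + 0.25² + 0.07² = 0.0100 + 0.0004 + 0.0324 + 0.0961 + 0.0049 + 0.0625 + 0.0049 = 0.2112
B_P4 = 1 / 0.2112 = 4.7348
Σp_P2ᵢ² = 0.31² + 0.09² + 0.04² + 0.29² + 0.20² + 0.02² + 0.05² = 0.0961 + 0.0081 + 0.0016 + 0.0841 + 0.0400 + 0.0004 + 0.0025 = 0.2328
B_P2 = 1 / 0.2328 = 4.2955
Σp_P3ᵢ² = 0.13² + 0.12² + 0.17² + 0.06² + 0.26² + 0.05² + 0.21² = 0.0169 + 0.0144 + 0.0289 + 0.0036 + 0.0676 + 0.0025 + 0.0441 = 0.1780
B_P3 = 1 / 0.1780 = 5.6180
Highest B → broadest niche (most generalist): population P3 (B = 5.62).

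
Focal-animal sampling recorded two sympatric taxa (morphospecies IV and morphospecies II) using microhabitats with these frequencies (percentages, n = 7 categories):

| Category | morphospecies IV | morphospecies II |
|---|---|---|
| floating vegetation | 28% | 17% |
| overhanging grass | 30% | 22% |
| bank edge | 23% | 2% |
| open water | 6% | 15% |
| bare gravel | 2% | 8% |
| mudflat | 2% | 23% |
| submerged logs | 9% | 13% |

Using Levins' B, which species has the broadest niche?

Convert percentages to proportions (divide by 100).
Σp_IVᵢ² = 0.28² + 0.30² + 0.23² + 0.06² + 0.02² + 0.02² + 0.09² = 0.0784 + 0.0900 + 0.0529 + 0.0036 + 0.0004 + 0.0004 + 0.0081 = 0.2338
B_IV = 1 / 0.2338 = 4.2772
Σp_IIᵢ² = 0.17² + 0.22² + 0.02² + 0.15² + 0.08² + 0.23² + 0.13² = 0.0289 + 0.0484 + 0.0004 + 0.0225 + 0.0064 + 0.0529 + 0.0169 = 0.1764
B_II = 1 / 0.1764 = 5.6689
Highest B → broadest niche (most generalist): morphospecies II (B = 5.67).

morphospecies II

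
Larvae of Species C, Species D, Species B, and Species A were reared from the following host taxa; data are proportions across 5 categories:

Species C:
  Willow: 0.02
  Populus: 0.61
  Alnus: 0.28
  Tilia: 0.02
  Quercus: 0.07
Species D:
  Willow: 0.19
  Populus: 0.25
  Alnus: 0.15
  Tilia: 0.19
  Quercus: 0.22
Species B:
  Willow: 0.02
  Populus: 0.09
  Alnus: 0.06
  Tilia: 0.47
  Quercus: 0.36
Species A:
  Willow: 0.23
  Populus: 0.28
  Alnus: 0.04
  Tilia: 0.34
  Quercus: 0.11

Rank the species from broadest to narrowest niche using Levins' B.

Σp_Cᵢ² = 0.02² + 0.61² + 0.28² + 0.02² + 0.07² = 0.0004 + 0.3721 + 0.0784 + 0.0004 + 0.0049 = 0.4562
B_C = 1 / 0.4562 = 2.1920
Σp_Dᵢ² = 0.19² + 0.25² + 0.15² + 0.19² + 0.22² = 0.0361 + 0.0625 + 0.0225 + 0.0361 + 0.0484 = 0.2056
B_D = 1 / 0.2056 = 4.8638
Σp_Bᵢ² = 0.02² + 0.09² + 0.06² + 0.47² + 0.36² = 0.0004 + 0.0081 + 0.0036 + 0.2209 + 0.1296 = 0.3626
B_B = 1 / 0.3626 = 2.7579
Σp_Aᵢ² = 0.23² + 0.28² + 0.04² + 0.34² + 0.11² = 0.0529 + 0.0784 + 0.0016 + 0.1156 + 0.0121 = 0.2606
B_A = 1 / 0.2606 = 3.8373
Ranking by B (broadest → narrowest): Species D (4.86) > Species A (3.84) > Species B (2.76) > Species C (2.19)

Species D > Species A > Species B > Species C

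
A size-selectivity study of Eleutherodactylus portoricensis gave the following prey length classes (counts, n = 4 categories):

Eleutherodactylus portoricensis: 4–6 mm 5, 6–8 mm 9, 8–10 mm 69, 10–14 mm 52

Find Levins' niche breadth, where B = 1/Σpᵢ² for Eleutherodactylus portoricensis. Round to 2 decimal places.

2.41

Proportions for Eleutherodactylus portoricensis (n=135): 5/135=0.0370, 9/135=0.0667, 69/135=0.5111, 52/135=0.3852
Σpᵢ² = 0.0370² + 0.0667² + 0.5111² + 0.3852² = 0.001369 + 0.004449 + 0.261223 + 0.148379 = 0.415420
B = 1 / 0.415420 = 2.4072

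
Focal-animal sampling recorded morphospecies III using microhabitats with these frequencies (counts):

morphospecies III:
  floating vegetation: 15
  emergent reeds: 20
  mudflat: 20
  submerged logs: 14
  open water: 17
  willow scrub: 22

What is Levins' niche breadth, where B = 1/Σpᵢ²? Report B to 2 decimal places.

5.85

Proportions for morphospecies III (n=108): 15/108=0.1389, 20/108=0.1852, 20/108=0.1852, 14/108=0.1296, 17/108=0.1574, 22/108=0.2037
Σpᵢ² = 0.1389² + 0.1852² + 0.1852² + 0.1296² + 0.1574² + 0.2037² = 0.019293 + 0.034299 + 0.034299 + 0.016796 + 0.024775 + 0.041494 = 0.170956
B = 1 / 0.170956 = 5.8495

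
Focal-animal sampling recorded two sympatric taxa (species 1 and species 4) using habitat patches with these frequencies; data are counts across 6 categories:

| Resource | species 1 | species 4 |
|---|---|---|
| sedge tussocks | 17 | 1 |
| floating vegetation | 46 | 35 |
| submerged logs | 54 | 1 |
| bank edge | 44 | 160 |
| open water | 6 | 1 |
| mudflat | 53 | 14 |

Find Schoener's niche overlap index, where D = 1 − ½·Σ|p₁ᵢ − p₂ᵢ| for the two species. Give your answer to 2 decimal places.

0.45

Proportions for species 1 (n=220): 17/220=0.0773, 46/220=0.2091, 54/220=0.2455, 44/220=0.2000, 6/220=0.0273, 53/220=0.2409
Proportions for species 4 (n=212): 1/212=0.0047, 35/212=0.1651, 1/212=0.0047, 160/212=0.7547, 1/212=0.0047, 14/212=0.0660
Σ|p₁ᵢ − p₂ᵢ| = 0.0726 + 0.0440 + 0.2408 + 0.5547 + 0.0226 + 0.1749 = 1.1096
D = 1 − ½ × 1.1096 = 1 − 0.55480 = 0.44520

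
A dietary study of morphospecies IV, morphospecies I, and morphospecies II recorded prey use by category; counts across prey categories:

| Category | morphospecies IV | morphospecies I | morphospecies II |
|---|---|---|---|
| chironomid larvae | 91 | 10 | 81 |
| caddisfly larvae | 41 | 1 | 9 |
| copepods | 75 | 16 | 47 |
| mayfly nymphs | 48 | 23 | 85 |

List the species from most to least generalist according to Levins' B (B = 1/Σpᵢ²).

Proportions for morphospecies IV (n=255): 91/255=0.3569, 41/255=0.1608, 75/255=0.2941, 48/255=0.1882
Proportions for morphospecies I (n=50): 10/50=0.2000, 1/50=0.0200, 16/50=0.3200, 23/50=0.4600
Proportions for morphospecies II (n=222): 81/222=0.3649, 9/222=0.0405, 47/222=0.2117, 85/222=0.3829
Σp_IVᵢ² = 0.3569² + 0.1608² + 0.2941² + 0.1882² = 0.127378 + 0.025857 + 0.086495 + 0.035419 = 0.275149
B_IV = 1 / 0.275149 = 3.6344
Σp_Iᵢ² = 0.2000² + 0.0200² + 0.3200² + 0.4600² = 0.040000 + 0.000400 + 0.102400 + 0.211600 = 0.354400
B_I = 1 / 0.354400 = 2.8217
Σp_IIᵢ² = 0.3649² + 0.0405² + 0.2117² + 0.3829² = 0.133152 + 0.001640 + 0.044817 + 0.146612 = 0.326221
B_II = 1 / 0.326221 = 3.0654
Ranking by B (broadest → narrowest): morphospecies IV (3.63) > morphospecies II (3.07) > morphospecies I (2.82)

morphospecies IV > morphospecies II > morphospecies I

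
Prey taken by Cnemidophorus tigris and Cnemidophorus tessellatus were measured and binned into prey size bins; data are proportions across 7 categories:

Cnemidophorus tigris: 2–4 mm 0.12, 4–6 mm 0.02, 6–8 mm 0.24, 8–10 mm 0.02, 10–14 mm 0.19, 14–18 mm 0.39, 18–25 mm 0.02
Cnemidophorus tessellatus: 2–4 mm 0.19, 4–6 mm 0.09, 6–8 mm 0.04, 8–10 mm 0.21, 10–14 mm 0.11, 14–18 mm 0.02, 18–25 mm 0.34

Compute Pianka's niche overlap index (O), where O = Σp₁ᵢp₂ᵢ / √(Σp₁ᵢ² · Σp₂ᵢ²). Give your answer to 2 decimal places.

Σ p₁ᵢp₂ᵢ = 0.0228 + 0.0018 + 0.0096 + 0.0042 + 0.0209 + 0.0078 + 0.0068 = 0.0739
Σp_1ᵢ² = 0.12² + 0.02² + 0.24² + 0.02² + 0.19² + 0.39² + 0.02² = 0.0144 + 0.0004 + 0.0576 + 0.0004 + 0.0361 + 0.1521 + 0.0004 = 0.2614
Σp_2ᵢ² = 0.19² + 0.09² + 0.04² + 0.21² + 0.11² + 0.02² + 0.34² = 0.0361 + 0.0081 + 0.0016 + 0.0441 + 0.0121 + 0.0004 + 0.1156 = 0.2180
O = 0.0739 / √(0.2614 × 0.2180) = 0.0739 / 0.23872 = 0.3096

0.31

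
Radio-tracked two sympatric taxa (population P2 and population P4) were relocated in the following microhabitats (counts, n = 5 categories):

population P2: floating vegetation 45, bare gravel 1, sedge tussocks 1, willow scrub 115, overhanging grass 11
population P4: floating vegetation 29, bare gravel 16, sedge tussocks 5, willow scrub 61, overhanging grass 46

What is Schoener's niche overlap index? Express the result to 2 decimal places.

0.65

Proportions for population P2 (n=173): 45/173=0.2601, 1/173=0.0058, 1/173=0.0058, 115/173=0.6647, 11/173=0.0636
Proportions for population P4 (n=157): 29/157=0.1847, 16/157=0.1019, 5/157=0.0318, 61/157=0.3885, 46/157=0.2930
Σ|p₁ᵢ − p₂ᵢ| = 0.0754 + 0.0961 + 0.0260 + 0.2762 + 0.2294 = 0.7031
D = 1 − ½ × 0.7031 = 1 − 0.35155 = 0.64845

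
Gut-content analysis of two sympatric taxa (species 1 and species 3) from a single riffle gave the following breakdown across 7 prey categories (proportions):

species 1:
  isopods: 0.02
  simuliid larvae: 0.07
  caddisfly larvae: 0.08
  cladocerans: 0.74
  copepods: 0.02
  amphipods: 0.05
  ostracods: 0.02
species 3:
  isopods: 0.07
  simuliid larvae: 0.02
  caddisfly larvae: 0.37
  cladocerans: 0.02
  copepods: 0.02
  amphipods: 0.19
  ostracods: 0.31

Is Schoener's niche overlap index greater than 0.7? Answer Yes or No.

No

Σ|p₁ᵢ − p₂ᵢ| = 0.05 + 0.05 + 0.29 + 0.72 + 0.00 + 0.14 + 0.29 = 1.54
D = 1 − ½ × 1.54 = 1 − 0.770 = 0.2300
D = 0.2300 < 0.7 → No.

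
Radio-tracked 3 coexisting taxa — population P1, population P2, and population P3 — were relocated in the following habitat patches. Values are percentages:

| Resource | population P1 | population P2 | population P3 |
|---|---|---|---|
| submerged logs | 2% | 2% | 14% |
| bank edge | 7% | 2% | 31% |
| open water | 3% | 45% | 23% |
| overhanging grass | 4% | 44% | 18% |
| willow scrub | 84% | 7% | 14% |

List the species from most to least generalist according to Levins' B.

Convert percentages to proportions (divide by 100).
Σp_P1ᵢ² = 0.02² + 0.07² + 0.03² + 0.04² + 0.84² = 0.0004 + 0.0049 + 0.0009 + 0.0016 + 0.7056 = 0.7134
B_P1 = 1 / 0.7134 = 1.4017
Σp_P2ᵢ² = 0.02² + 0.02² + 0.45² + 0.44² + 0.07² = 0.0004 + 0.0004 + 0.2025 + 0.1936 + 0.0049 = 0.4018
B_P2 = 1 / 0.4018 = 2.4888
Σp_P3ᵢ² = 0.14² + 0.31² + 0.23² + 0.18² + 0.14² = 0.0196 + 0.0961 + 0.0529 + 0.0324 + 0.0196 = 0.2206
B_P3 = 1 / 0.2206 = 4.5331
Ranking by B (broadest → narrowest): population P3 (4.53) > population P2 (2.49) > population P1 (1.40)

population P3 > population P2 > population P1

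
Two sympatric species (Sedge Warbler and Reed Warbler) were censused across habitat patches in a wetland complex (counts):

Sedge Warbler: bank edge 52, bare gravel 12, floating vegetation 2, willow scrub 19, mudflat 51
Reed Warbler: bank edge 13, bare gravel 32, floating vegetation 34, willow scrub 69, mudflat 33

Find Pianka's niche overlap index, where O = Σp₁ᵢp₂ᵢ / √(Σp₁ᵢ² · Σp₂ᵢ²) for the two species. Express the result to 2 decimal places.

Proportions for Sedge Warbler (n=136): 52/136=0.3824, 12/136=0.0882, 2/136=0.0147, 19/136=0.1397, 51/136=0.3750
Proportions for Reed Warbler (n=181): 13/181=0.0718, 32/181=0.1768, 34/181=0.1878, 69/181=0.3812, 33/181=0.1823
Σ p₁ᵢp₂ᵢ = 0.027456 + 0.015594 + 0.002761 + 0.053254 + 0.068363 = 0.167428
Σp_1ᵢ² = 0.3824² + 0.0882² + 0.0147² + 0.1397² + 0.3750² = 0.146230 + 0.007779 + 0.000216 + 0.019516 + 0.140625 = 0.314366
Σp_2ᵢ² = 0.0718² + 0.1768² + 0.1878² + 0.3812² + 0.1823² = 0.005155 + 0.031258 + 0.035269 + 0.145313 + 0.033233 = 0.250228
O = 0.167428 / √(0.314366 × 0.250228) = 0.167428 / 0.2804696 = 0.5970

0.60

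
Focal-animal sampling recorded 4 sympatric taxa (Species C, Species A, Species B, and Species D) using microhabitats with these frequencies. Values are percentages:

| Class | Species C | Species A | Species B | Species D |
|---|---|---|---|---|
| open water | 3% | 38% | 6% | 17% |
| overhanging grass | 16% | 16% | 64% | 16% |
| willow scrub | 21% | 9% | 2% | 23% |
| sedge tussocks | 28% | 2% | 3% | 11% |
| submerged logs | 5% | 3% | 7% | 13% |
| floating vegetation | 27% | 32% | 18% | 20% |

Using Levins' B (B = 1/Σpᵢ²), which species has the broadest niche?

Species D

Convert percentages to proportions (divide by 100).
Σp_Cᵢ² = 0.03² + 0.16² + 0.21² + 0.28² + 0.05² + 0.27² = 0.0009 + 0.0256 + 0.0441 + 0.0784 + 0.0025 + 0.0729 = 0.2244
B_C = 1 / 0.2244 = 4.4563
Σp_Aᵢ² = 0.38² + 0.16² + 0.09² + 0.02² + 0.03² + 0.32² = 0.1444 + 0.0256 + 0.0081 + 0.0004 + 0.0009 + 0.1024 = 0.2818
B_A = 1 / 0.2818 = 3.5486
Σp_Bᵢ² = 0.06² + 0.64² + 0.02² + 0.03² + 0.07² + 0.18² = 0.0036 + 0.4096 + 0.0004 + 0.0009 + 0.0049 + 0.0324 = 0.4518
B_B = 1 / 0.4518 = 2.2134
Σp_Dᵢ² = 0.17² + 0.16² + 0.23² + 0.11² + 0.13² + 0.20² = 0.0289 + 0.0256 + 0.0529 + 0.0121 + 0.0169 + 0.0400 = 0.1764
B_D = 1 / 0.1764 = 5.6689
Highest B → broadest niche (most generalist): Species D (B = 5.67).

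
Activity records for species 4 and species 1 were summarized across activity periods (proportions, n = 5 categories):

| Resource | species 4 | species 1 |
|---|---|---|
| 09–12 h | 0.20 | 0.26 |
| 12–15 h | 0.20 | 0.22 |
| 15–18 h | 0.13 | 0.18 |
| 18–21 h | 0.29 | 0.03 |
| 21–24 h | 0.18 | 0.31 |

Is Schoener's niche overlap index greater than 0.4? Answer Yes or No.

Σ|p₁ᵢ − p₂ᵢ| = 0.06 + 0.02 + 0.05 + 0.26 + 0.13 = 0.52
D = 1 − ½ × 0.52 = 1 − 0.260 = 0.7400
D = 0.7400 > 0.4 → Yes.

Yes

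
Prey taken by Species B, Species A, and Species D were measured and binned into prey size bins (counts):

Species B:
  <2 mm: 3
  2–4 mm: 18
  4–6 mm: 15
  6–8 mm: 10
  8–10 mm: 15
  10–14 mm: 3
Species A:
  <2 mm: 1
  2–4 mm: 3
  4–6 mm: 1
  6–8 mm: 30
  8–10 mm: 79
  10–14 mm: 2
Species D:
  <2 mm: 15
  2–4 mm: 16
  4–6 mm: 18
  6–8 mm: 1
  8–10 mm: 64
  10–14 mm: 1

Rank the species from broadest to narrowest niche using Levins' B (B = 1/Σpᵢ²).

Species B > Species D > Species A

Proportions for Species B (n=64): 3/64=0.0469, 18/64=0.2813, 15/64=0.2344, 10/64=0.1563, 15/64=0.2344, 3/64=0.0469
Proportions for Species A (n=116): 1/116=0.0086, 3/116=0.0259, 1/116=0.0086, 30/116=0.2586, 79/116=0.6810, 2/116=0.0172
Proportions for Species D (n=115): 15/115=0.1304, 16/115=0.1391, 18/115=0.1565, 1/115=0.0087, 64/115=0.5565, 1/115=0.0087
Σp_Bᵢ² = 0.0469² + 0.2813² + 0.2344² + 0.1563² + 0.2344² + 0.0469² = 0.002200 + 0.079130 + 0.054943 + 0.024430 + 0.054943 + 0.002200 = 0.217846
B_B = 1 / 0.217846 = 4.5904
Σp_Aᵢ² = 0.0086² + 0.0259² + 0.0086² + 0.2586² + 0.6810² + 0.0172² = 0.000074 + 0.000671 + 0.000074 + 0.066874 + 0.463761 + 0.000296 = 0.531750
B_A = 1 / 0.531750 = 1.8806
Σp_Dᵢ² = 0.1304² + 0.1391² + 0.1565² + 0.0087² + 0.5565² + 0.0087² = 0.017004 + 0.019349 + 0.024492 + 0.000076 + 0.309692 + 0.000076 = 0.370689
B_D = 1 / 0.370689 = 2.6977
Ranking by B (broadest → narrowest): Species B (4.59) > Species D (2.70) > Species A (1.88)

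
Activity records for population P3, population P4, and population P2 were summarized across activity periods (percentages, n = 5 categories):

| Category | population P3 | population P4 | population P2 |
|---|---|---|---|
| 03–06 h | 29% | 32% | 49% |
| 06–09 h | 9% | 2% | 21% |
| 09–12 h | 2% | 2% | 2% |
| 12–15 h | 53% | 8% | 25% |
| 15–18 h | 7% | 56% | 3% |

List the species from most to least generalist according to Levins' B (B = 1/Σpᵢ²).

population P2 > population P3 > population P4

Convert percentages to proportions (divide by 100).
Σp_P3ᵢ² = 0.29² + 0.09² + 0.02² + 0.53² + 0.07² = 0.0841 + 0.0081 + 0.0004 + 0.2809 + 0.0049 = 0.3784
B_P3 = 1 / 0.3784 = 2.6427
Σp_P4ᵢ² = 0.32² + 0.02² + 0.02² + 0.08² + 0.56² = 0.1024 + 0.0004 + 0.0004 + 0.0064 + 0.3136 = 0.4232
B_P4 = 1 / 0.4232 = 2.3629
Σp_P2ᵢ² = 0.49² + 0.21² + 0.02² + 0.25² + 0.03² = 0.2401 + 0.0441 + 0.0004 + 0.0625 + 0.0009 = 0.3480
B_P2 = 1 / 0.3480 = 2.8736
Ranking by B (broadest → narrowest): population P2 (2.87) > population P3 (2.64) > population P4 (2.36)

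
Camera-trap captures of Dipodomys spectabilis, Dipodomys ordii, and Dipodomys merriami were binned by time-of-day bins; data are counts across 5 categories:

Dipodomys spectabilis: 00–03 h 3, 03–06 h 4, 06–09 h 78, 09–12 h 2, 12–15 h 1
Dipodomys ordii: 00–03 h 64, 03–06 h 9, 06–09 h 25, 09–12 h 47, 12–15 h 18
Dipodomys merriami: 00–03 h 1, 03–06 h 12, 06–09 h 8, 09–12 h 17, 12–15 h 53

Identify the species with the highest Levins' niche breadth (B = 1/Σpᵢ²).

Proportions for Dipodomys spectabilis (n=88): 3/88=0.0341, 4/88=0.0455, 78/88=0.8864, 2/88=0.0227, 1/88=0.0114
Proportions for Dipodomys ordii (n=163): 64/163=0.3926, 9/163=0.0552, 25/163=0.1534, 47/163=0.2883, 18/163=0.1104
Proportions for Dipodomys merriami (n=91): 1/91=0.0110, 12/91=0.1319, 8/91=0.0879, 17/91=0.1868, 53/91=0.5824
Σp_specᵢ² = 0.0341² + 0.0455² + 0.8864² + 0.0227² + 0.0114² = 0.001163 + 0.002070 + 0.785705 + 0.000515 + 0.000130 = 0.789583
B_spec = 1 / 0.789583 = 1.2665
Σp_ordiᵢ² = 0.3926² + 0.0552² + 0.1534² + 0.2883² + 0.1104² = 0.154135 + 0.003047 + 0.023532 + 0.083117 + 0.012188 = 0.276019
B_ordi = 1 / 0.276019 = 3.6229
Σp_merrᵢ² = 0.0110² + 0.1319² + 0.0879² + 0.1868² + 0.5824² = 0.000121 + 0.017398 + 0.007726 + 0.034894 + 0.339190 = 0.399329
B_merr = 1 / 0.399329 = 2.5042
Highest B → broadest niche (most generalist): Dipodomys ordii (B = 3.62).

Dipodomys ordii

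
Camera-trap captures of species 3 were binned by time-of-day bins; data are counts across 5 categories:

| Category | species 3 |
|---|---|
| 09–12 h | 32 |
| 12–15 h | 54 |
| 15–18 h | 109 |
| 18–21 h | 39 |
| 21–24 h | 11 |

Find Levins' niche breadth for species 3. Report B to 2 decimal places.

Proportions for species 3 (n=245): 32/245=0.1306, 54/245=0.2204, 109/245=0.4449, 39/245=0.1592, 11/245=0.0449
Σpᵢ² = 0.1306² + 0.2204² + 0.4449² + 0.1592² + 0.0449² = 0.017056 + 0.048576 + 0.197936 + 0.025345 + 0.002016 = 0.290929
B = 1 / 0.290929 = 3.4373

3.44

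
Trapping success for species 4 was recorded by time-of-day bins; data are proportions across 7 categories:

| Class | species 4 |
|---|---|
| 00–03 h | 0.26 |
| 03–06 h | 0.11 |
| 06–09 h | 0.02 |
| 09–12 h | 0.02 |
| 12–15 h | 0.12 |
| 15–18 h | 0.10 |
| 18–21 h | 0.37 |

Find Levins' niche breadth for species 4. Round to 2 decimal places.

Σpᵢ² = 0.26² + 0.11² + 0.02² + 0.02² + 0.12² + 0.10² + 0.37² = 0.0676 + 0.0121 + 0.0004 + 0.0004 + 0.0144 + 0.0100 + 0.1369 = 0.2418
B = 1 / 0.2418 = 4.1356

4.14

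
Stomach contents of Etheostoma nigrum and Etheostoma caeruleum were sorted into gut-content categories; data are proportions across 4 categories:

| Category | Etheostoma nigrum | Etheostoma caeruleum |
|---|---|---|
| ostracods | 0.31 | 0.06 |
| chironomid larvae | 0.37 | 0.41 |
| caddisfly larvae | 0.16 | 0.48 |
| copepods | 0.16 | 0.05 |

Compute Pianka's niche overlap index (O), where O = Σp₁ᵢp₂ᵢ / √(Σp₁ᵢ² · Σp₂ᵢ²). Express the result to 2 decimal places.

0.75

Σ p₁ᵢp₂ᵢ = 0.0186 + 0.1517 + 0.0768 + 0.0080 = 0.2551
Σp_1ᵢ² = 0.31² + 0.37² + 0.16² + 0.16² = 0.0961 + 0.1369 + 0.0256 + 0.0256 = 0.2842
Σp_2ᵢ² = 0.06² + 0.41² + 0.48² + 0.05² = 0.0036 + 0.1681 + 0.2304 + 0.0025 = 0.4046
O = 0.2551 / √(0.2842 × 0.4046) = 0.2551 / 0.33910 = 0.7523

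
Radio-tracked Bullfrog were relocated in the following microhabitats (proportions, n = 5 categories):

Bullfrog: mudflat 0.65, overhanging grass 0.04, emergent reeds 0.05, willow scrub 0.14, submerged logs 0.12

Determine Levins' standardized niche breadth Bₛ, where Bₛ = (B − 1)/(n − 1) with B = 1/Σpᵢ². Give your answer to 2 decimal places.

0.29

Σpᵢ² = 0.65² + 0.04² + 0.05² + 0.14² + 0.12² = 0.4225 + 0.0016 + 0.0025 + 0.0196 + 0.0144 = 0.4606
B = 1 / 0.4606 = 2.1711
Bₛ = (B − 1)/(n − 1) = (2.1711 − 1)/(5 − 1) = 1.1711/4 = 0.2928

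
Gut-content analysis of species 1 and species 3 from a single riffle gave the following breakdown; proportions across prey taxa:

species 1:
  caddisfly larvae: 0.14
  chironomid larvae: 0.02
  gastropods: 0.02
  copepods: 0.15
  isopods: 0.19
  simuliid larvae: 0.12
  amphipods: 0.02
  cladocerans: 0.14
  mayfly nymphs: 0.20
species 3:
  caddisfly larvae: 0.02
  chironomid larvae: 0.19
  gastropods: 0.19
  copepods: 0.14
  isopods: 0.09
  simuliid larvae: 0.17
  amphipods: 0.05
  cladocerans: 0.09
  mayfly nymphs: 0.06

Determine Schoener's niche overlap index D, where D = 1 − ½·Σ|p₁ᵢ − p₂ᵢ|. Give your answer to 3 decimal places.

0.580

Σ|p₁ᵢ − p₂ᵢ| = 0.12 + 0.17 + 0.17 + 0.01 + 0.10 + 0.05 + 0.03 + 0.05 + 0.14 = 0.84
D = 1 − ½ × 0.84 = 1 − 0.420 = 0.58000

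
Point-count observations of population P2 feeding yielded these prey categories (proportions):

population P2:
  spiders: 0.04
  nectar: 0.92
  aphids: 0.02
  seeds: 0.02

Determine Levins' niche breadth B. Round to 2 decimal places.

1.18

Σpᵢ² = 0.04² + 0.92² + 0.02² + 0.02² = 0.0016 + 0.8464 + 0.0004 + 0.0004 = 0.8488
B = 1 / 0.8488 = 1.1781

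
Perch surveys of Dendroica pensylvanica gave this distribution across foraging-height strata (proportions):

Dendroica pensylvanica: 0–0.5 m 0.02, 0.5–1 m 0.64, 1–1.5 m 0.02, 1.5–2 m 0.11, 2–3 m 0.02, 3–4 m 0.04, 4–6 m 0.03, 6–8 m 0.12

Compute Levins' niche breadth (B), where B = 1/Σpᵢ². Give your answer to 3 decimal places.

Σpᵢ² = 0.02² + 0.64² + 0.02² + 0.11² + 0.02² + 0.04² + 0.03² + 0.12² = 0.0004 + 0.4096 + 0.0004 + 0.0121 + 0.0004 + 0.0016 + 0.0009 + 0.0144 = 0.4398
B = 1 / 0.4398 = 2.27376

2.274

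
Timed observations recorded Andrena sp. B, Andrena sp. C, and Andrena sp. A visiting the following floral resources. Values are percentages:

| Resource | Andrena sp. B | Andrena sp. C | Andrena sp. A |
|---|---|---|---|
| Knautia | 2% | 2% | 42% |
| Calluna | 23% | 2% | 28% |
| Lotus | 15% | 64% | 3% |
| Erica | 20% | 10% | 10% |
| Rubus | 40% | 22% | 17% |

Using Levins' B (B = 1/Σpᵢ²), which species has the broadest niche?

Convert percentages to proportions (divide by 100).
Σp_Bᵢ² = 0.02² + 0.23² + 0.15² + 0.20² + 0.40² = 0.0004 + 0.0529 + 0.0225 + 0.0400 + 0.1600 = 0.2758
B_B = 1 / 0.2758 = 3.6258
Σp_Cᵢ² = 0.02² + 0.02² + 0.64² + 0.10² + 0.22² = 0.0004 + 0.0004 + 0.4096 + 0.0100 + 0.0484 = 0.4688
B_C = 1 / 0.4688 = 2.1331
Σp_Aᵢ² = 0.42² + 0.28² + 0.03² + 0.10² + 0.17² = 0.1764 + 0.0784 + 0.0009 + 0.0100 + 0.0289 = 0.2946
B_A = 1 / 0.2946 = 3.3944
Highest B → broadest niche (most generalist): Andrena sp. B (B = 3.63).

Andrena sp. B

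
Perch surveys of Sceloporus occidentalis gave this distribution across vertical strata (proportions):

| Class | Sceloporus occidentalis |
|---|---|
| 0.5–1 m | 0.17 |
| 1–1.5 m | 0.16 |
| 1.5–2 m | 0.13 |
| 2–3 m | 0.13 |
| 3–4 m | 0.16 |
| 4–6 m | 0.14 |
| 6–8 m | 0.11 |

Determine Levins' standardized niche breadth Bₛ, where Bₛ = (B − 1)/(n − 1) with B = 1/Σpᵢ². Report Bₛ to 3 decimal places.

0.978

Σpᵢ² = 0.17² + 0.16² + 0.13² + 0.13² + 0.16² + 0.14² + 0.11² = 0.0289 + 0.0256 + 0.0169 + 0.0169 + 0.0256 + 0.0196 + 0.0121 = 0.1456
B = 1 / 0.1456 = 6.86813
Bₛ = (B − 1)/(n − 1) = (6.86813 − 1)/(7 − 1) = 5.86813/6 = 0.97802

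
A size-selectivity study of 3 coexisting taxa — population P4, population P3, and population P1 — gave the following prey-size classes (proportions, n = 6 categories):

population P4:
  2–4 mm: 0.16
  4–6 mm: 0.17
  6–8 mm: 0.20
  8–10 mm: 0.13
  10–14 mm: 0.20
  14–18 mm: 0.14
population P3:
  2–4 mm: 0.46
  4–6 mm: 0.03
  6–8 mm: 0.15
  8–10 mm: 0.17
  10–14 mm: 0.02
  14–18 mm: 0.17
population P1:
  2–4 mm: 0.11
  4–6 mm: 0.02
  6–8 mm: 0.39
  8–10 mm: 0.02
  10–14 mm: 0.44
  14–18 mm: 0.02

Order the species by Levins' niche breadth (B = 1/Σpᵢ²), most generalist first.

Σp_P4ᵢ² = 0.16² + 0.17² + 0.20² + 0.13² + 0.20² + 0.14² = 0.0256 + 0.0289 + 0.0400 + 0.0169 + 0.0400 + 0.0196 = 0.1710
B_P4 = 1 / 0.1710 = 5.8480
Σp_P3ᵢ² = 0.46² + 0.03² + 0.15² + 0.17² + 0.02² + 0.17² = 0.2116 + 0.0009 + 0.0225 + 0.0289 + 0.0004 + 0.0289 = 0.2932
B_P3 = 1 / 0.2932 = 3.4106
Σp_P1ᵢ² = 0.11² + 0.02² + 0.39² + 0.02² + 0.44² + 0.02² = 0.0121 + 0.0004 + 0.1521 + 0.0004 + 0.1936 + 0.0004 = 0.3590
B_P1 = 1 / 0.3590 = 2.7855
Ranking by B (broadest → narrowest): population P4 (5.85) > population P3 (3.41) > population P1 (2.79)

population P4 > population P3 > population P1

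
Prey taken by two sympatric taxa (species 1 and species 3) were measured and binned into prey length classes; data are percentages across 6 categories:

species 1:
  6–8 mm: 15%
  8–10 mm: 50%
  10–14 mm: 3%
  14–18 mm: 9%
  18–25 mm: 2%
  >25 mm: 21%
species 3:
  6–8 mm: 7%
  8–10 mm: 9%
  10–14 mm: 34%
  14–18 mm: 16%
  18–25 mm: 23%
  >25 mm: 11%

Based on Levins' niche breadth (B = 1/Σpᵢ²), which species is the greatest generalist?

Convert percentages to proportions (divide by 100).
Σp_1ᵢ² = 0.15² + 0.50² + 0.03² + 0.09² + 0.02² + 0.21² = 0.0225 + 0.2500 + 0.0009 + 0.0081 + 0.0004 + 0.0441 = 0.3260
B_1 = 1 / 0.3260 = 3.0675
Σp_3ᵢ² = 0.07² + 0.09² + 0.34² + 0.16² + 0.23² + 0.11² = 0.0049 + 0.0081 + 0.1156 + 0.0256 + 0.0529 + 0.0121 = 0.2192
B_3 = 1 / 0.2192 = 4.5620
Highest B → broadest niche (most generalist): species 3 (B = 4.56).

species 3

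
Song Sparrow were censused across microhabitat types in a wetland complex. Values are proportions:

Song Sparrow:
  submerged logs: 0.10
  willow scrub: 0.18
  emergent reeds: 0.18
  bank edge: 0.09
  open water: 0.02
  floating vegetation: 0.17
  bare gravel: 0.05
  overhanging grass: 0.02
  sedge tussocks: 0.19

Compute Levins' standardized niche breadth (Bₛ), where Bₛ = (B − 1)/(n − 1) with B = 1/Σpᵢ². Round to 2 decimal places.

0.70

Σpᵢ² = 0.10² + 0.18² + 0.18² + 0.09² + 0.02² + 0.17² + 0.05² + 0.02² + 0.19² = 0.0100 + 0.0324 + 0.0324 + 0.0081 + 0.0004 + 0.0289 + 0.0025 + 0.0004 + 0.0361 = 0.1512
B = 1 / 0.1512 = 6.6138
Bₛ = (B − 1)/(n − 1) = (6.6138 − 1)/(9 − 1) = 5.6138/8 = 0.7017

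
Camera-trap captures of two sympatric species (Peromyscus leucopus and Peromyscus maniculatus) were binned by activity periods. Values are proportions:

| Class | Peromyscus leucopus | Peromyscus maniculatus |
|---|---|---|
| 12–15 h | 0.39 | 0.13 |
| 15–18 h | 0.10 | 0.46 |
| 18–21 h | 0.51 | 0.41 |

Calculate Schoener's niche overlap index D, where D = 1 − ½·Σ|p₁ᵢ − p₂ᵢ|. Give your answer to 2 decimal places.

0.64

Σ|p₁ᵢ − p₂ᵢ| = 0.26 + 0.36 + 0.10 = 0.72
D = 1 − ½ × 0.72 = 1 − 0.360 = 0.6400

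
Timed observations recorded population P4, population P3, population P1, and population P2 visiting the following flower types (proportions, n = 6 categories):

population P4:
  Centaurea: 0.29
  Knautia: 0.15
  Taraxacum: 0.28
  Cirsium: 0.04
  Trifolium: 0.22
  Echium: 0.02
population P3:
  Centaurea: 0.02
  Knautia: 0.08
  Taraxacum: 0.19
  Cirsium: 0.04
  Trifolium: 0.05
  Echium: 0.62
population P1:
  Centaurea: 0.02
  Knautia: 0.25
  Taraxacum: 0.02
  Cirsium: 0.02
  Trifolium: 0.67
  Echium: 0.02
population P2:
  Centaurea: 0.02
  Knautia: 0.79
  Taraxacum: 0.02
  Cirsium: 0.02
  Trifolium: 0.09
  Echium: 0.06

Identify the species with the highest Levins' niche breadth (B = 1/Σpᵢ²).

population P4

Σp_P4ᵢ² = 0.29² + 0.15² + 0.28² + 0.04² + 0.22² + 0.02² = 0.0841 + 0.0225 + 0.0784 + 0.0016 + 0.0484 + 0.0004 = 0.2354
B_P4 = 1 / 0.2354 = 4.2481
Σp_P3ᵢ² = 0.02² + 0.08² + 0.19² + 0.04² + 0.05² + 0.62² = 0.0004 + 0.0064 + 0.0361 + 0.0016 + 0.0025 + 0.3844 = 0.4314
B_P3 = 1 / 0.4314 = 2.3180
Σp_P1ᵢ² = 0.02² + 0.25² + 0.02² + 0.02² + 0.67² + 0.02² = 0.0004 + 0.0625 + 0.0004 + 0.0004 + 0.4489 + 0.0004 = 0.5130
B_P1 = 1 / 0.5130 = 1.9493
Σp_P2ᵢ² = 0.02² + 0.79² + 0.02² + 0.02² + 0.09² + 0.06² = 0.0004 + 0.6241 + 0.0004 + 0.0004 + 0.0081 + 0.0036 = 0.6370
B_P2 = 1 / 0.6370 = 1.5699
Highest B → broadest niche (most generalist): population P4 (B = 4.25).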